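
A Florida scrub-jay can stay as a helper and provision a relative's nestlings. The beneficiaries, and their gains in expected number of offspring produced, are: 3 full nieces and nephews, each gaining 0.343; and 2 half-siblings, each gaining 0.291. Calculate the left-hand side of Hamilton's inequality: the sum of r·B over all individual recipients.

0.40275

r to a full niece or nephew = 0.25 (full aunt/uncle↔niece/nephew: two paths of length 3 through the shared grandparent pair: r = 2·(1/2)^3 = 1/4).
r to a half-sibling = 1/4 (half-sibs share one parent — one path of length 2: r = (1/2)^2 = 1/4).
Summing one r·B term per recipient: 3·0.25·0.343 + 2·0.25·0.291 = 0.40275.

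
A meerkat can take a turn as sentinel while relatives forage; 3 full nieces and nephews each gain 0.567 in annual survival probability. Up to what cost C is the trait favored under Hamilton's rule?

0.42525

r to a full niece or nephew = 0.25 (full aunt/uncle↔niece/nephew: two paths of length 3 through the shared grandparent pair: r = 2·(1/2)^3 = 1/4).
Hamilton's rule: n·r·B > C, so the trait is favored while C < n·r·B = 3·0.25·0.567 = 0.42525.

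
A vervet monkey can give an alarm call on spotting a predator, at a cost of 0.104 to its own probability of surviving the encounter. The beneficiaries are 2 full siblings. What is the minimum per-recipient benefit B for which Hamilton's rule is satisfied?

0.104

r to a full sibling = 1/2 (full sibs share both parents — two paths of length 2: r = 2·(1/2)^2 = 1/2).
Hamilton's rule with n recipients of equal r: n·r·B > C, so B > C/(n·r) = 0.104/(2·0.5) = 0.104.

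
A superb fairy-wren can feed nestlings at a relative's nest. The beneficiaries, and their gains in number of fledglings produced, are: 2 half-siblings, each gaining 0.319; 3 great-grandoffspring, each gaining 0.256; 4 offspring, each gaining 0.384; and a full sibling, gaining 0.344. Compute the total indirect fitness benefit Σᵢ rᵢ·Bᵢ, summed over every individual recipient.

r to a half-sibling = 1/4 (half-sibs share one parent — one path of length 2: r = (1/2)^2 = 1/4).
r to a great-grandoffspring = 1/8 (three parent–offspring links: r = (1/2)^3 = 1/8).
r to an offspring = 0.5 (one parent–offspring link: r = (1/2)^1 = 1/2).
r to a full sibling = 0.5 (full sibs share both parents — two paths of length 2: r = 2·(1/2)^2 = 1/2).
Summing one r·B term per recipient: 2·0.25·0.319 + 3·0.125·0.256 + 4·0.5·0.384 + 1·0.5·0.344 = 1.1955.

1.1955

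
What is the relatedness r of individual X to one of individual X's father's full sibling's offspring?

0.125

Each parent–offspring link contributes a factor of 1/2, and independent paths through distinct common ancestors add.
First cousins share one grandparent pair — two paths of length 4: r = 2·(1/2)^4 = 1/8.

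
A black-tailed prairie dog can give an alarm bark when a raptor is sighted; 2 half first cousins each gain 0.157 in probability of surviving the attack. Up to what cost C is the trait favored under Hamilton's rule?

r to a half first cousin = 0.0625 (half first cousins share one grandparent — one path of length 4: r = (1/2)^4 = 1/16).
Hamilton's rule: n·r·B > C, so the trait is favored while C < n·r·B = 2·0.0625·0.157 = 0.019625.

0.019625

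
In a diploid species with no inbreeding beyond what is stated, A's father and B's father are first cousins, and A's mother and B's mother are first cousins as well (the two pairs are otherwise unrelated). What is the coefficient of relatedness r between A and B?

With two independent routes of shared ancestry, r is the sum of the two contributions.
A and B are related in two ways: second cousins through their fathers (r = 1/32) and second cousins through their mothers (r = 1/32).
r = 1/32 + 1/32 = 0.0625.

0.0625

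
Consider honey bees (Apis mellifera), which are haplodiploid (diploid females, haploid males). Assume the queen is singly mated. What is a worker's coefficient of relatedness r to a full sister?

Haplodiploid full sisters inherit their father's entire haploid genome identically (contributing 1/2) and on average half of their mother's contribution (1/2 · 1/2 = 1/4); r = 1/2 + 1/4 = 3/4.

0.75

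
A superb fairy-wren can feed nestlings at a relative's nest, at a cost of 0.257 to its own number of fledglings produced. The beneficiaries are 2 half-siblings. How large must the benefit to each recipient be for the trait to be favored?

r to a half-sibling = 1/4 (half-sibs share one parent — one path of length 2: r = (1/2)^2 = 1/4).
Hamilton's rule with n recipients of equal r: n·r·B > C, so B > C/(n·r) = 0.257/(2·0.25) = 0.514.

0.514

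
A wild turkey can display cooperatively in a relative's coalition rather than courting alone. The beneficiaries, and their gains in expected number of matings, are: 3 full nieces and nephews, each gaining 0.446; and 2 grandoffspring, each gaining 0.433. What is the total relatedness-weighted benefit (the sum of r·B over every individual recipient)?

0.551

r to a full niece or nephew = 1/4 (full aunt/uncle↔niece/nephew: two paths of length 3 through the shared grandparent pair: r = 2·(1/2)^3 = 1/4).
r to a grandoffspring = 0.25 (two parent–offspring links: r = (1/2)^2 = 1/4).
Summing one r·B term per recipient: 3·0.25·0.446 + 2·0.25·0.433 = 0.551.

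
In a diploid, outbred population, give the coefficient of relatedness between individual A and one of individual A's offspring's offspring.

Each parent–offspring link contributes a factor of 1/2, and independent paths through distinct common ancestors add.
Two parent–offspring links: r = (1/2)^2 = 1/4.

0.25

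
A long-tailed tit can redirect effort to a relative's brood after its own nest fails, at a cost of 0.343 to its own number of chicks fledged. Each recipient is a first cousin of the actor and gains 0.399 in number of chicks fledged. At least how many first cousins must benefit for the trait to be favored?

7

r to a first cousin = 1/8 (first cousins share one grandparent pair — two paths of length 4: r = 2·(1/2)^4 = 1/8).
Hamilton's rule: n·r·B > C  ⇒  n > C/(r·B) = 0.343/(0.125·0.399) = 6.877.
The smallest integer exceeding 6.877 is 7.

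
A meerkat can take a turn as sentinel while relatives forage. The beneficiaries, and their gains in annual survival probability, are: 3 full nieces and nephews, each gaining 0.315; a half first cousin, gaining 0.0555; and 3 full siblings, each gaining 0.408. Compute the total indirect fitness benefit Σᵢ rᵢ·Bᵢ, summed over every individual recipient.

0.85171875

r to a full niece or nephew = 0.25 (full aunt/uncle↔niece/nephew: two paths of length 3 through the shared grandparent pair: r = 2·(1/2)^3 = 1/4).
r to a half first cousin = 1/16 (half first cousins share one grandparent — one path of length 4: r = (1/2)^4 = 1/16).
r to a full sibling = 1/2 (full sibs share both parents — two paths of length 2: r = 2·(1/2)^2 = 1/2).
Summing one r·B term per recipient: 3·0.25·0.315 + 1·0.0625·0.0555 + 3·0.5·0.408 = 0.85171875.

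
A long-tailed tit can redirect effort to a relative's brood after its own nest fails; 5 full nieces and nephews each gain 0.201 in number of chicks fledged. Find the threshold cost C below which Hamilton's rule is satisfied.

0.25125

r to a full niece or nephew = 1/4 (full aunt/uncle↔niece/nephew: two paths of length 3 through the shared grandparent pair: r = 2·(1/2)^3 = 1/4).
Hamilton's rule: n·r·B > C, so the trait is favored while C < n·r·B = 5·0.25·0.201 = 0.25125.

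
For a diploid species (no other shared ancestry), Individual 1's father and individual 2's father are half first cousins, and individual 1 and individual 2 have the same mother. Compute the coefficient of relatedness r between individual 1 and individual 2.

With two independent routes of shared ancestry, r is the sum of the two contributions.
Individual 1 and individual 2 are related in two ways: half second cousins through their fathers (r = 1/64) and half-sibs through their shared mother (r = 1/4).
r = 1/64 + 1/4 = 0.265625.

0.265625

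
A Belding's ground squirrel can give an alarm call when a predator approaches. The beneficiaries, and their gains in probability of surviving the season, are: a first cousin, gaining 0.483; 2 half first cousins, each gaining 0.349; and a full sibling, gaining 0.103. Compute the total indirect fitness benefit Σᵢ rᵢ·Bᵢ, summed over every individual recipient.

0.1555

r to a first cousin = 1/8 (first cousins share one grandparent pair — two paths of length 4: r = 2·(1/2)^4 = 1/8).
r to a half first cousin = 1/16 (half first cousins share one grandparent — one path of length 4: r = (1/2)^4 = 1/16).
r to a full sibling = 0.5 (full sibs share both parents — two paths of length 2: r = 2·(1/2)^2 = 1/2).
Summing one r·B term per recipient: 1·0.125·0.483 + 2·0.0625·0.349 + 1·0.5·0.103 = 0.1555.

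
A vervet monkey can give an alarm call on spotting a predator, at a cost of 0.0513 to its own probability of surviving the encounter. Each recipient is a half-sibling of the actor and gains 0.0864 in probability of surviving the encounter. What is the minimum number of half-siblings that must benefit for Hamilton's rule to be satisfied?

r to a half-sibling = 1/4 (half-sibs share one parent — one path of length 2: r = (1/2)^2 = 1/4).
Hamilton's rule: n·r·B > C  ⇒  n > C/(r·B) = 0.0513/(0.25·0.0864) = 2.375.
The smallest integer exceeding 2.375 is 3.

3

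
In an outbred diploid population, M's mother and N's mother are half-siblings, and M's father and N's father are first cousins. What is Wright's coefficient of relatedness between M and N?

Wright's path rule: contributions from independent ancestry routes add.
M and N are related in two ways: half first cousins through their mothers (r = 1/16) and second cousins through their fathers (r = 1/32).
r = 1/16 + 1/32 = 0.09375.

0.09375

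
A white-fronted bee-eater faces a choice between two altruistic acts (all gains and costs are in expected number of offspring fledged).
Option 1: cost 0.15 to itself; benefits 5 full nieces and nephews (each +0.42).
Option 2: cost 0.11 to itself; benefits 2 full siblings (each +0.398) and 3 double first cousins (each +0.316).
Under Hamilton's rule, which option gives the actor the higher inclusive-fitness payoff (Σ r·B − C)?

Option 2

Option 1: r to a full niece or nephew = 0.25.
Option 1: Σ r·B − C = (5·0.25·0.42) − 0.15 = 0.375.
Option 2: r to a full sibling = 0.5.
Option 2: r to a double first cousin = 0.25.
Option 2: Σ r·B − C = (2·0.5·0.398 + 3·0.25·0.316) − 0.11 = 0.525.
Option 2 has the higher net inclusive-fitness payoff.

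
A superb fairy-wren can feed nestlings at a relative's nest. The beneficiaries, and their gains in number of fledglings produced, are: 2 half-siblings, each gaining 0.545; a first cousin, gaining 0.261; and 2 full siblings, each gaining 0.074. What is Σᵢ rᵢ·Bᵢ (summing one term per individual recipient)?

r to a half-sibling = 1/4 (half-sibs share one parent — one path of length 2: r = (1/2)^2 = 1/4).
r to a first cousin = 0.125 (first cousins share one grandparent pair — two paths of length 4: r = 2·(1/2)^4 = 1/8).
r to a full sibling = 1/2 (full sibs share both parents — two paths of length 2: r = 2·(1/2)^2 = 1/2).
Summing one r·B term per recipient: 2·0.25·0.545 + 1·0.125·0.261 + 2·0.5·0.074 = 0.379125.

0.379125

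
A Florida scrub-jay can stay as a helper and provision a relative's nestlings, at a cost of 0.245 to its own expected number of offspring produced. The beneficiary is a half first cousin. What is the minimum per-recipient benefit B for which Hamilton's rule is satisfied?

r to a half first cousin = 1/16 (half first cousins share one grandparent — one path of length 4: r = (1/2)^4 = 1/16).
Hamilton's rule with n recipients of equal r: n·r·B > C, so B > C/(n·r) = 0.245/(1·0.0625) = 3.92.

3.92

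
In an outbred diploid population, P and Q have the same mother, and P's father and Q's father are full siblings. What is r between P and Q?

Relatedness sums over independent paths through distinct common ancestors.
P and Q are related in two ways: half-sibs through their shared mother (r = 1/4) and first cousins through their fathers (r = 1/8).
r = 1/4 + 1/8 = 0.375.

0.375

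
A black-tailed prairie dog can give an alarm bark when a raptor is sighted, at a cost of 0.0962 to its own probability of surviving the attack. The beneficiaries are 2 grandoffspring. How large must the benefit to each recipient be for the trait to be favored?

0.1924

r to a grandoffspring = 0.25 (two parent–offspring links: r = (1/2)^2 = 1/4).
Hamilton's rule with n recipients of equal r: n·r·B > C, so B > C/(n·r) = 0.0962/(2·0.25) = 0.1924.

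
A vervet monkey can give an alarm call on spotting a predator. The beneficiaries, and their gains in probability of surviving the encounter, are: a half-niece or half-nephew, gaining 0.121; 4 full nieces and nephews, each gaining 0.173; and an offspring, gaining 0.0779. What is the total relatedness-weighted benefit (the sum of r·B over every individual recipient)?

r to a half-niece or half-nephew = 1/8 (half-aunt/uncle↔niece/nephew: one path of length 3: r = (1/2)^3 = 1/8).
r to a full niece or nephew = 0.25 (full aunt/uncle↔niece/nephew: two paths of length 3 through the shared grandparent pair: r = 2·(1/2)^3 = 1/4).
r to an offspring = 0.5 (one parent–offspring link: r = (1/2)^1 = 1/2).
Summing one r·B term per recipient: 1·0.125·0.121 + 4·0.25·0.173 + 1·0.5·0.0779 = 0.227075.

0.227075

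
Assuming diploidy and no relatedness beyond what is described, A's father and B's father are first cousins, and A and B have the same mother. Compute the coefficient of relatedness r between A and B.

0.28125

With two independent routes of shared ancestry, r is the sum of the two contributions.
A and B are related in two ways: second cousins through their fathers (r = 1/32) and half-sibs through their shared mother (r = 1/4).
r = 1/32 + 1/4 = 9/32 = 0.28125.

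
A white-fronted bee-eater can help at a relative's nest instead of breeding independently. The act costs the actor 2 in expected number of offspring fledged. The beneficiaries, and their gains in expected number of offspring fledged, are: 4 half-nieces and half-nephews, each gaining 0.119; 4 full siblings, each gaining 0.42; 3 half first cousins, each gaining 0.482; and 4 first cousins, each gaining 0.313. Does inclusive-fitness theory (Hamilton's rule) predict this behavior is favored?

Hamilton's rule: the trait is favored when the sum of r·B over every recipient exceeds the actor's cost C.
r to a half-niece or half-nephew = 1/8 (half-aunt/uncle↔niece/nephew: one path of length 3: r = (1/2)^3 = 1/8).
r to a full sibling = 1/2 (full sibs share both parents — two paths of length 2: r = 2·(1/2)^2 = 1/2).
r to a half first cousin = 1/16 (half first cousins share one grandparent — one path of length 4: r = (1/2)^4 = 1/16).
r to a first cousin = 0.125 (first cousins share one grandparent pair — two paths of length 4: r = 2·(1/2)^4 = 1/8).
Summing one r·B term per recipient: 4·0.125·0.119 + 4·0.5·0.42 + 3·0.0625·0.482 + 4·0.125·0.313 = 1.146375.
1.146375 < 2: the indirect benefit is less than the cost.

No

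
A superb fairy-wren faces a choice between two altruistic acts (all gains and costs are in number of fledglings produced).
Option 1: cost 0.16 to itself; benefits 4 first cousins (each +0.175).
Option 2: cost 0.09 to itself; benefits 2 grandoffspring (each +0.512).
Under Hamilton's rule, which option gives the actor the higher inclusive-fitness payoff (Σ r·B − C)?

Option 1: r to a first cousin = 0.125.
Option 1: Σ r·B − C = (4·0.125·0.175) − 0.16 = -0.0725.
Option 2: r to a grandoffspring = 0.25.
Option 2: Σ r·B − C = (2·0.25·0.512) − 0.09 = 0.166.
Option 2 has the higher net inclusive-fitness payoff.

Option 2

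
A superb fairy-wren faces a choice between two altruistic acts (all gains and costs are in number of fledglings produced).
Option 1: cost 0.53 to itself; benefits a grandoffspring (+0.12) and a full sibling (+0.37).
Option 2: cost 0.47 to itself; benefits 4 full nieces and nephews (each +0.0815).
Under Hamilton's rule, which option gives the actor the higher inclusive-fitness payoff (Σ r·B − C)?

Option 1

Option 1: r to a grandoffspring = 0.25.
Option 1: r to a full sibling = 0.5.
Option 1: Σ r·B − C = (1·0.25·0.12 + 1·0.5·0.37) − 0.53 = -0.315.
Option 2: r to a full niece or nephew = 0.25.
Option 2: Σ r·B − C = (4·0.25·0.0815) − 0.47 = -0.3885.
Option 1 has the higher net inclusive-fitness payoff.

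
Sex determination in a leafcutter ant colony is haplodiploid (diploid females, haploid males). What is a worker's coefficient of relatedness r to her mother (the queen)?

0.5

One meiotic link between diploid queen and diploid daughter: r = 1/2.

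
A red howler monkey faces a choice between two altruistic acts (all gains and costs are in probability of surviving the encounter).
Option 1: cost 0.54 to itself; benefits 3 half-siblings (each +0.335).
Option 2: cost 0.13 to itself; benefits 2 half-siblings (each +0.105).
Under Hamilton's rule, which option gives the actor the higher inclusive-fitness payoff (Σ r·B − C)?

Option 1: r to a half-sibling = 0.25.
Option 1: Σ r·B − C = (3·0.25·0.335) − 0.54 = -0.28875.
Option 2: r to a half-sibling = 0.25.
Option 2: Σ r·B − C = (2·0.25·0.105) − 0.13 = -0.0775.
Option 2 has the higher net inclusive-fitness payoff.

Option 2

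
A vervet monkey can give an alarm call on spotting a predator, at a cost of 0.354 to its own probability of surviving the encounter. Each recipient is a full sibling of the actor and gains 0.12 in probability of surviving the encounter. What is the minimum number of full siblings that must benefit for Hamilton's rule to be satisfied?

6

r to a full sibling = 1/2 (full sibs share both parents — two paths of length 2: r = 2·(1/2)^2 = 1/2).
Hamilton's rule: n·r·B > C  ⇒  n > C/(r·B) = 0.354/(0.5·0.12) = 5.9.
The smallest integer exceeding 5.9 is 6.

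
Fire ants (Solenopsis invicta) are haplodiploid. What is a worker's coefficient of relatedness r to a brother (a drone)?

0.25

Her haploid brother carries none of their father's genes and a random half of their mother's genome; that half matches the maternal half of her own genome with probability 1/2: r = 1/2 · 1/2 = 1/4.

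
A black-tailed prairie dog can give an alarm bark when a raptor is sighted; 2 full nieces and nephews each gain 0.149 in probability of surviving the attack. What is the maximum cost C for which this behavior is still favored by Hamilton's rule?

r to a full niece or nephew = 1/4 (full aunt/uncle↔niece/nephew: two paths of length 3 through the shared grandparent pair: r = 2·(1/2)^3 = 1/4).
Hamilton's rule: n·r·B > C, so the trait is favored while C < n·r·B = 2·0.25·0.149 = 0.0745.

0.0745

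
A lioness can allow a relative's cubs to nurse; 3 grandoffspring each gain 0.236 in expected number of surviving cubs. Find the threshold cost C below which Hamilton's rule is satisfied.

0.177

r to a grandoffspring = 0.25 (two parent–offspring links: r = (1/2)^2 = 1/4).
Hamilton's rule: n·r·B > C, so the trait is favored while C < n·r·B = 3·0.25·0.236 = 0.177.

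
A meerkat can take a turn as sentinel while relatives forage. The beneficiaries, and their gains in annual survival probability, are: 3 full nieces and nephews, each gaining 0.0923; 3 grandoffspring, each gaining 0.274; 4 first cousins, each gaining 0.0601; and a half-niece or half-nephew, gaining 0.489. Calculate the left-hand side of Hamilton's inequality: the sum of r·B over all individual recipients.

r to a full niece or nephew = 1/4 (full aunt/uncle↔niece/nephew: two paths of length 3 through the shared grandparent pair: r = 2·(1/2)^3 = 1/4).
r to a grandoffspring = 0.25 (two parent–offspring links: r = (1/2)^2 = 1/4).
r to a first cousin = 0.125 (first cousins share one grandparent pair — two paths of length 4: r = 2·(1/2)^4 = 1/8).
r to a half-niece or half-nephew = 1/8 (half-aunt/uncle↔niece/nephew: one path of length 3: r = (1/2)^3 = 1/8).
Summing one r·B term per recipient: 3·0.25·0.0923 + 3·0.25·0.274 + 4·0.125·0.0601 + 1·0.125·0.489 = 0.3659.

0.3659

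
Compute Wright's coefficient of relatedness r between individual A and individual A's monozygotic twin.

Each parent–offspring link contributes a factor of 1/2, and independent paths through distinct common ancestors add.
Monozygotic twins share every allele identical by descent: r = 1.

1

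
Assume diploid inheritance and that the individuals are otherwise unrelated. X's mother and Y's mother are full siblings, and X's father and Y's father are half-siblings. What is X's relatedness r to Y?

Relatedness sums over independent paths through distinct common ancestors.
X and Y are related in two ways: first cousins through their mothers (r = 1/8) and half first cousins through their fathers (r = 1/16).
r = 1/8 + 1/16 = 0.1875.

0.1875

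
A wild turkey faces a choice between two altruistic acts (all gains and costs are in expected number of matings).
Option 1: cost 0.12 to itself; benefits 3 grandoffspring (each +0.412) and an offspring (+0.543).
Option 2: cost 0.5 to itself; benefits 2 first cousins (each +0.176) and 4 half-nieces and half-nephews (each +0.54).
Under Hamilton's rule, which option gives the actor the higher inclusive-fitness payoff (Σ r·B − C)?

Option 1: r to a grandoffspring = 0.25.
Option 1: r to an offspring = 0.5.
Option 1: Σ r·B − C = (3·0.25·0.412 + 1·0.5·0.543) − 0.12 = 0.4605.
Option 2: r to a first cousin = 0.125.
Option 2: r to a half-niece or half-nephew = 0.125.
Option 2: Σ r·B − C = (2·0.125·0.176 + 4·0.125·0.54) − 0.5 = -0.186.
Option 1 has the higher net inclusive-fitness payoff.

Option 1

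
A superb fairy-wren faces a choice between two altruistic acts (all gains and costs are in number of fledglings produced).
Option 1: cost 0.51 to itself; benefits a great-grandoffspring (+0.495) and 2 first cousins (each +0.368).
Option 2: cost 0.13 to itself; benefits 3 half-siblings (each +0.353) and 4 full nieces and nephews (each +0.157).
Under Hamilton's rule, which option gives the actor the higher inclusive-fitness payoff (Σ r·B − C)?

Option 2

Option 1: r to a great-grandoffspring = 0.125.
Option 1: r to a first cousin = 0.125.
Option 1: Σ r·B − C = (1·0.125·0.495 + 2·0.125·0.368) − 0.51 = -0.356125.
Option 2: r to a half-sibling = 0.25.
Option 2: r to a full niece or nephew = 0.25.
Option 2: Σ r·B − C = (3·0.25·0.353 + 4·0.25·0.157) − 0.13 = 0.29175.
Option 2 has the higher net inclusive-fitness payoff.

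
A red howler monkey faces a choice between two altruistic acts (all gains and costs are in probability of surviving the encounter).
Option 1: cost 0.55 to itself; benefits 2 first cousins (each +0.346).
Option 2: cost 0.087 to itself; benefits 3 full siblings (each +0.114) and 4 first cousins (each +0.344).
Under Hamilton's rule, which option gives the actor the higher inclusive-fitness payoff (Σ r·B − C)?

Option 1: r to a first cousin = 0.125.
Option 1: Σ r·B − C = (2·0.125·0.346) − 0.55 = -0.4635.
Option 2: r to a full sibling = 0.5.
Option 2: r to a first cousin = 0.125.
Option 2: Σ r·B − C = (3·0.5·0.114 + 4·0.125·0.344) − 0.087 = 0.256.
Option 2 has the higher net inclusive-fitness payoff.

Option 2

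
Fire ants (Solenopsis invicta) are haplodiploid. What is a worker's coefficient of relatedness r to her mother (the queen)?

One meiotic link between diploid queen and diploid daughter: r = 1/2.

0.5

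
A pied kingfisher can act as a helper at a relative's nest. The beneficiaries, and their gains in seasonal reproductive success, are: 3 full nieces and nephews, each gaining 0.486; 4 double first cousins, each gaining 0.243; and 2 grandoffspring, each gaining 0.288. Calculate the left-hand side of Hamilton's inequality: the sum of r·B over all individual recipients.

r to a full niece or nephew = 1/4 (full aunt/uncle↔niece/nephew: two paths of length 3 through the shared grandparent pair: r = 2·(1/2)^3 = 1/4).
r to a double first cousin = 1/4 (double first cousins share both grandparent pairs — four paths of length 4: r = 4·(1/2)^4 = 1/4).
r to a grandoffspring = 1/4 (two parent–offspring links: r = (1/2)^2 = 1/4).
Summing one r·B term per recipient: 3·0.25·0.486 + 4·0.25·0.243 + 2·0.25·0.288 = 0.7515.

0.7515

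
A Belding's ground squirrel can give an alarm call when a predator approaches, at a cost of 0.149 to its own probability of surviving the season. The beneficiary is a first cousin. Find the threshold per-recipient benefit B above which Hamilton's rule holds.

1.192

r to a first cousin = 1/8 (first cousins share one grandparent pair — two paths of length 4: r = 2·(1/2)^4 = 1/8).
Hamilton's rule with n recipients of equal r: n·r·B > C, so B > C/(n·r) = 0.149/(1·0.125) = 1.192.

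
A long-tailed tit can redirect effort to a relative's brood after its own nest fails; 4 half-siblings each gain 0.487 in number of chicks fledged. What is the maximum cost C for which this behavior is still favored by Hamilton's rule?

0.487

r to a half-sibling = 0.25 (half-sibs share one parent — one path of length 2: r = (1/2)^2 = 1/4).
Hamilton's rule: n·r·B > C, so the trait is favored while C < n·r·B = 4·0.25·0.487 = 0.487.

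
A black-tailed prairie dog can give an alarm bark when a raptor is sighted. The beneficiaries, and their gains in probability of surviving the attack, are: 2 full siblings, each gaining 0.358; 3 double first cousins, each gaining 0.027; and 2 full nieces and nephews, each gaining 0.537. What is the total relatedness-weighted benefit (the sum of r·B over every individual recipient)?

0.64675

r to a full sibling = 1/2 (full sibs share both parents — two paths of length 2: r = 2·(1/2)^2 = 1/2).
r to a double first cousin = 1/4 (double first cousins share both grandparent pairs — four paths of length 4: r = 4·(1/2)^4 = 1/4).
r to a full niece or nephew = 0.25 (full aunt/uncle↔niece/nephew: two paths of length 3 through the shared grandparent pair: r = 2·(1/2)^3 = 1/4).
Summing one r·B term per recipient: 2·0.5·0.358 + 3·0.25·0.027 + 2·0.25·0.537 = 0.64675.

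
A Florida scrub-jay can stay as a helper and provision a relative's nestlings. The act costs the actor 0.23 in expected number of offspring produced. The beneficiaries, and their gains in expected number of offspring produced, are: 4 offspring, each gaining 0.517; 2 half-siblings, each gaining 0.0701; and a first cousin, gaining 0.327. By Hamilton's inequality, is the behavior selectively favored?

Yes

Hamilton's rule: the trait is favored when the sum of r·B over every recipient exceeds the actor's cost C.
r to an offspring = 1/2 (one parent–offspring link: r = (1/2)^1 = 1/2).
r to a half-sibling = 0.25 (half-sibs share one parent — one path of length 2: r = (1/2)^2 = 1/4).
r to a first cousin = 0.125 (first cousins share one grandparent pair — two paths of length 4: r = 2·(1/2)^4 = 1/8).
Summing one r·B term per recipient: 4·0.5·0.517 + 2·0.25·0.0701 + 1·0.125·0.327 = 1.109925.
1.109925 > 0.23: the indirect benefit exceeds the cost.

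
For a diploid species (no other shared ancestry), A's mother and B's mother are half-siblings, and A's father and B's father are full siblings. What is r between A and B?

0.1875

Wright's path rule: contributions from independent ancestry routes add.
A and B are related in two ways: half first cousins through their mothers (r = 1/16) and first cousins through their fathers (r = 1/8).
r = 1/16 + 1/8 = 3/16 = 0.1875.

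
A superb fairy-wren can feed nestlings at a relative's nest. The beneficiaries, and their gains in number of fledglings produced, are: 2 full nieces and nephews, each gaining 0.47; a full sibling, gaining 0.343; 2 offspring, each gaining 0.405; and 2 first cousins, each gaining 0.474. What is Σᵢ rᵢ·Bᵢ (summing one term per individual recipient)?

r to a full niece or nephew = 1/4 (full aunt/uncle↔niece/nephew: two paths of length 3 through the shared grandparent pair: r = 2·(1/2)^3 = 1/4).
r to a full sibling = 1/2 (full sibs share both parents — two paths of length 2: r = 2·(1/2)^2 = 1/2).
r to an offspring = 1/2 (one parent–offspring link: r = (1/2)^1 = 1/2).
r to a first cousin = 0.125 (first cousins share one grandparent pair — two paths of length 4: r = 2·(1/2)^4 = 1/8).
Summing one r·B term per recipient: 2·0.25·0.47 + 1·0.5·0.343 + 2·0.5·0.405 + 2·0.125·0.474 = 0.93.

0.93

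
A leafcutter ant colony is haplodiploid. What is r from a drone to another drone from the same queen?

0.5

Haploid brothers each carry a random half of the queen's diploid genome, so on average they share half: r = 1/2.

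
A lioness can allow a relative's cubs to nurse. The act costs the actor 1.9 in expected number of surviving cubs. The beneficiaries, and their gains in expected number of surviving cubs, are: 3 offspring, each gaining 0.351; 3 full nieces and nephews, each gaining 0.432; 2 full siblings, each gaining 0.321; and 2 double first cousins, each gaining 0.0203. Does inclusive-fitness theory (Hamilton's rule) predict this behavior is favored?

No

Hamilton's rule: the trait is favored when the sum of r·B over every recipient exceeds the actor's cost C.
r to an offspring = 0.5 (one parent–offspring link: r = (1/2)^1 = 1/2).
r to a full niece or nephew = 0.25 (full aunt/uncle↔niece/nephew: two paths of length 3 through the shared grandparent pair: r = 2·(1/2)^3 = 1/4).
r to a full sibling = 1/2 (full sibs share both parents — two paths of length 2: r = 2·(1/2)^2 = 1/2).
r to a double first cousin = 0.25 (double first cousins share both grandparent pairs — four paths of length 4: r = 4·(1/2)^4 = 1/4).
Summing one r·B term per recipient: 3·0.5·0.351 + 3·0.25·0.432 + 2·0.5·0.321 + 2·0.25·0.0203 = 1.18165.
1.18165 < 1.9: the indirect benefit is less than the cost.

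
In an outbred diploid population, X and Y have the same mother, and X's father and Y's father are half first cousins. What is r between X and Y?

With two independent routes of shared ancestry, r is the sum of the two contributions.
X and Y are related in two ways: half-sibs through their shared mother (r = 1/4) and half second cousins through their fathers (r = 1/64).
r = 1/4 + 1/64 = 0.265625.

0.265625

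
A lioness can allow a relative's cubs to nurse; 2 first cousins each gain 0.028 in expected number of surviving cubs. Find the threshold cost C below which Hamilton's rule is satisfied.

0.007

r to a first cousin = 1/8 (first cousins share one grandparent pair — two paths of length 4: r = 2·(1/2)^4 = 1/8).
Hamilton's rule: n·r·B > C, so the trait is favored while C < n·r·B = 2·0.125·0.028 = 0.007.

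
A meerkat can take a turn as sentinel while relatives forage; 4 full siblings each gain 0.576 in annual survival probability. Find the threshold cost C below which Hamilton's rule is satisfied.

1.152

r to a full sibling = 1/2 (full sibs share both parents — two paths of length 2: r = 2·(1/2)^2 = 1/2).
Hamilton's rule: n·r·B > C, so the trait is favored while C < n·r·B = 4·0.5·0.576 = 1.152.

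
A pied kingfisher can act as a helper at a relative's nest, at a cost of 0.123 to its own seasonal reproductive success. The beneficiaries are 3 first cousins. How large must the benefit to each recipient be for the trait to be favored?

0.328

r to a first cousin = 0.125 (first cousins share one grandparent pair — two paths of length 4: r = 2·(1/2)^4 = 1/8).
Hamilton's rule with n recipients of equal r: n·r·B > C, so B > C/(n·r) = 0.123/(3·0.125) = 0.328.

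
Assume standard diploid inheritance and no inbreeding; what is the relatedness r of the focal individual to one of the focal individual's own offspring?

Each parent–offspring link contributes a factor of 1/2, and independent paths through distinct common ancestors add.
One parent–offspring link: r = (1/2)^1 = 1/2.

0.5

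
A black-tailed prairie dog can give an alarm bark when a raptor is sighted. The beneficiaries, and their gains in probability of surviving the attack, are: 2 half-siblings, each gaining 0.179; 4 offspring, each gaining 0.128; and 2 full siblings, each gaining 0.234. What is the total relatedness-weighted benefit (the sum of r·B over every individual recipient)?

r to a half-sibling = 1/4 (half-sibs share one parent — one path of length 2: r = (1/2)^2 = 1/4).
r to an offspring = 0.5 (one parent–offspring link: r = (1/2)^1 = 1/2).
r to a full sibling = 0.5 (full sibs share both parents — two paths of length 2: r = 2·(1/2)^2 = 1/2).
Summing one r·B term per recipient: 2·0.25·0.179 + 4·0.5·0.128 + 2·0.5·0.234 = 0.5795.

0.5795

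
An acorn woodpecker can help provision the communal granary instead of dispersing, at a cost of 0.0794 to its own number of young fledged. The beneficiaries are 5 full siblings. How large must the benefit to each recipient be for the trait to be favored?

r to a full sibling = 0.5 (full sibs share both parents — two paths of length 2: r = 2·(1/2)^2 = 1/2).
Hamilton's rule with n recipients of equal r: n·r·B > C, so B > C/(n·r) = 0.0794/(5·0.5) = 0.0318.

0.0318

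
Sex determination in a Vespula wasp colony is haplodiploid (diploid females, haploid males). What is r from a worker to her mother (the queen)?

0.5

One meiotic link between diploid queen and diploid daughter: r = 1/2.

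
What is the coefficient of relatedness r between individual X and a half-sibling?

Half-sibs share one parent — one path of length 2: r = (1/2)^2 = 1/4.

0.25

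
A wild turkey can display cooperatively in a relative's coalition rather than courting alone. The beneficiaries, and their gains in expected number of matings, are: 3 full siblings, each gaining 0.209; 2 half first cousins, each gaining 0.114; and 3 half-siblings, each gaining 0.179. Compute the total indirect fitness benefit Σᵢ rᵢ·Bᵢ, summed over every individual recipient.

r to a full sibling = 0.5 (full sibs share both parents — two paths of length 2: r = 2·(1/2)^2 = 1/2).
r to a half first cousin = 0.0625 (half first cousins share one grandparent — one path of length 4: r = (1/2)^4 = 1/16).
r to a half-sibling = 1/4 (half-sibs share one parent — one path of length 2: r = (1/2)^2 = 1/4).
Summing one r·B term per recipient: 3·0.5·0.209 + 2·0.0625·0.114 + 3·0.25·0.179 = 0.462.

0.462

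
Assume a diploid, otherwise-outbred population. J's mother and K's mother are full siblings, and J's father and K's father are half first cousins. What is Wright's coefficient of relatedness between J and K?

Independent pedigree routes through distinct common ancestors add.
J and K are related in two ways: first cousins through their mothers (r = 1/8) and half second cousins through their fathers (r = 1/64).
r = 1/8 + 1/64 = 9/64 = 0.140625.

0.140625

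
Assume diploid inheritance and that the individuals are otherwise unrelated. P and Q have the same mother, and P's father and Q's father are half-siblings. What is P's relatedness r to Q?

0.3125

Relatedness sums over independent paths through distinct common ancestors.
P and Q are related in two ways: half-sibs through their shared mother (r = 1/4) and half first cousins through their fathers (r = 1/16).
r = 1/4 + 1/16 = 5/16 = 0.3125.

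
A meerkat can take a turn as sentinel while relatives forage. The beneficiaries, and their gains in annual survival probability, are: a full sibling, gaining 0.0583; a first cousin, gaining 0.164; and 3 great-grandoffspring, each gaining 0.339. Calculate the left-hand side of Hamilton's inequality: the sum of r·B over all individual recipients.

r to a full sibling = 1/2 (full sibs share both parents — two paths of length 2: r = 2·(1/2)^2 = 1/2).
r to a first cousin = 0.125 (first cousins share one grandparent pair — two paths of length 4: r = 2·(1/2)^4 = 1/8).
r to a great-grandoffspring = 1/8 (three parent–offspring links: r = (1/2)^3 = 1/8).
Summing one r·B term per recipient: 1·0.5·0.0583 + 1·0.125·0.164 + 3·0.125·0.339 = 0.176775.

0.176775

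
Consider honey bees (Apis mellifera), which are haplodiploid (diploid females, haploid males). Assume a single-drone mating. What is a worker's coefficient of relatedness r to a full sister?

0.75

Haplodiploid full sisters inherit their father's entire haploid genome identically (contributing 1/2) and on average half of their mother's contribution (1/2 · 1/2 = 1/4); r = 1/2 + 1/4 = 3/4.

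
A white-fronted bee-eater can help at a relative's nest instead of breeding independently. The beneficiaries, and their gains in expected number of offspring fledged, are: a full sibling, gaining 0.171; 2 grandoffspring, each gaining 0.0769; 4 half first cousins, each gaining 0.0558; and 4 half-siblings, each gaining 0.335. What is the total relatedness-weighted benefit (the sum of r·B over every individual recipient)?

0.4729

r to a full sibling = 0.5 (full sibs share both parents — two paths of length 2: r = 2·(1/2)^2 = 1/2).
r to a grandoffspring = 0.25 (two parent–offspring links: r = (1/2)^2 = 1/4).
r to a half first cousin = 1/16 (half first cousins share one grandparent — one path of length 4: r = (1/2)^4 = 1/16).
r to a half-sibling = 1/4 (half-sibs share one parent — one path of length 2: r = (1/2)^2 = 1/4).
Summing one r·B term per recipient: 1·0.5·0.171 + 2·0.25·0.0769 + 4·0.0625·0.0558 + 4·0.25·0.335 = 0.4729.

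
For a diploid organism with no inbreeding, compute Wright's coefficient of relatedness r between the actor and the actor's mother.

0.5

Each parent–offspring link contributes a factor of 1/2, and independent paths through distinct common ancestors add.
One parent–offspring link: r = (1/2)^1 = 1/2.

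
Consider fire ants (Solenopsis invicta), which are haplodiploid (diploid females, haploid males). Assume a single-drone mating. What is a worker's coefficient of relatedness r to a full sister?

Haplodiploid full sisters inherit their father's entire haploid genome identically (contributing 1/2) and on average half of their mother's contribution (1/2 · 1/2 = 1/4); r = 1/2 + 1/4 = 3/4.

0.75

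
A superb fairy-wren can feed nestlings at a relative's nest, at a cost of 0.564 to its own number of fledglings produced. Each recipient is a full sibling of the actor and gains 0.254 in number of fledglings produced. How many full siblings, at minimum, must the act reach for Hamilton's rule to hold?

r to a full sibling = 0.5 (full sibs share both parents — two paths of length 2: r = 2·(1/2)^2 = 1/2).
Hamilton's rule: n·r·B > C  ⇒  n > C/(r·B) = 0.564/(0.5·0.254) = 4.441.
The smallest integer exceeding 4.441 is 5.

5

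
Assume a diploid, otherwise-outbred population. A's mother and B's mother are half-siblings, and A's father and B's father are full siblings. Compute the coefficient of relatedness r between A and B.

Wright's path rule: contributions from independent ancestry routes add.
A and B are related in two ways: half first cousins through their mothers (r = 1/16) and first cousins through their fathers (r = 1/8).
r = 1/16 + 1/8 = 3/16 = 0.1875.

0.1875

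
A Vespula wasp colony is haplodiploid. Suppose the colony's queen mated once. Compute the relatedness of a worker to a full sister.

0.75

Haplodiploid full sisters inherit their father's entire haploid genome identically (contributing 1/2) and on average half of their mother's contribution (1/2 · 1/2 = 1/4); r = 1/2 + 1/4 = 3/4.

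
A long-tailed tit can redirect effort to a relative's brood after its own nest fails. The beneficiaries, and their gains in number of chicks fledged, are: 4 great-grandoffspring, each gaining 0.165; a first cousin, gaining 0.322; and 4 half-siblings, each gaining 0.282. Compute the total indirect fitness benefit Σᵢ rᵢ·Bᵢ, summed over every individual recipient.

0.40475

r to a great-grandoffspring = 0.125 (three parent–offspring links: r = (1/2)^3 = 1/8).
r to a first cousin = 1/8 (first cousins share one grandparent pair — two paths of length 4: r = 2·(1/2)^4 = 1/8).
r to a half-sibling = 1/4 (half-sibs share one parent — one path of length 2: r = (1/2)^2 = 1/4).
Summing one r·B term per recipient: 4·0.125·0.165 + 1·0.125·0.322 + 4·0.25·0.282 = 0.40475.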